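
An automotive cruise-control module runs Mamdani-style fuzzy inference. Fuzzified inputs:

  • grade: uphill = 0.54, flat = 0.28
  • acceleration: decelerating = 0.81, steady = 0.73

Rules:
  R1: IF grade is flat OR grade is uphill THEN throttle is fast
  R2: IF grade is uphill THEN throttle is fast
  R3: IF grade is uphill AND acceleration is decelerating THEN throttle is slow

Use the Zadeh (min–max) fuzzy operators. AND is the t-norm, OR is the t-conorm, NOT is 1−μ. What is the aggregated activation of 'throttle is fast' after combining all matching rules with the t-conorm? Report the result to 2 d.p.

R1: flat=0.28, uphill=0.54; OR[max(a, b)] → w = 0.54
R2: uphill=0.54 → w = 0.54
R3: uphill=0.54, decelerating=0.81; AND[min(a, b)] → w = 0.54
Rules with consequent 'fast': {R1, R2} → strengths 0.54, 0.54
Aggregate via t-conorm [max(a, b)]: 0.54

0.54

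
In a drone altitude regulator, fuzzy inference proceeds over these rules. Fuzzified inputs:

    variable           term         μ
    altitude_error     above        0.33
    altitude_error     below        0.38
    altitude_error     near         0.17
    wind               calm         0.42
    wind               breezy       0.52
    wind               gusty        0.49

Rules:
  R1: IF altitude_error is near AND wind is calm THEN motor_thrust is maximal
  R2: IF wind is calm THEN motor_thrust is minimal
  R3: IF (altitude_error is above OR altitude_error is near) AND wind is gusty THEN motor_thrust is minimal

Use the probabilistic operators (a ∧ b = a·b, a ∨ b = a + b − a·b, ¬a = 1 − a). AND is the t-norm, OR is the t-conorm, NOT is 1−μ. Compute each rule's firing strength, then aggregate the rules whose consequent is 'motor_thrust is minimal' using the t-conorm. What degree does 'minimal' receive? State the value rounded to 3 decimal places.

R1: near=0.17, calm=0.42; AND[a·b] → w = 0.0714
R2: calm=0.42 → w = 0.4200
R3: (above=0.33 OR near=0.17) = 0.4439; AND[a·b] with gusty=0.49 → w = 0.2175
Rules with consequent 'minimal': {R2, R3} → strengths 0.4200, 0.2175
Aggregate via t-conorm [a + b − a·b]: 0.5462

0.546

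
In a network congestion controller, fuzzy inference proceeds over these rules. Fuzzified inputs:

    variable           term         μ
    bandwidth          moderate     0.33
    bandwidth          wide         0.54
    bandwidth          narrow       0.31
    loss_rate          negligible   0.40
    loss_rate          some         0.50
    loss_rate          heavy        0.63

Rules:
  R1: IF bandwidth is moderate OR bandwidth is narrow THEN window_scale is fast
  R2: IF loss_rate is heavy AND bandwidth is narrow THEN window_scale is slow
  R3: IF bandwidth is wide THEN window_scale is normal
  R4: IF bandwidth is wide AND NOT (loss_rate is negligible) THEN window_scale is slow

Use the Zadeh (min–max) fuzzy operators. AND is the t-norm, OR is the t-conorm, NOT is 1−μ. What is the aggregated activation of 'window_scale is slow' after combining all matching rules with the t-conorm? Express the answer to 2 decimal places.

R1: moderate=0.33, narrow=0.31; OR[max(a, b)] → w = 0.33
R2: heavy=0.63, narrow=0.31; AND[min(a, b)] → w = 0.31
R3: wide=0.54 → w = 0.54
R4: wide=0.54, ¬negligible=1−0.40=0.60; AND[min(a, b)] → w = 0.54
Rules with consequent 'slow': {R2, R4} → strengths 0.31, 0.54
Aggregate via t-conorm [max(a, b)]: 0.54

0.54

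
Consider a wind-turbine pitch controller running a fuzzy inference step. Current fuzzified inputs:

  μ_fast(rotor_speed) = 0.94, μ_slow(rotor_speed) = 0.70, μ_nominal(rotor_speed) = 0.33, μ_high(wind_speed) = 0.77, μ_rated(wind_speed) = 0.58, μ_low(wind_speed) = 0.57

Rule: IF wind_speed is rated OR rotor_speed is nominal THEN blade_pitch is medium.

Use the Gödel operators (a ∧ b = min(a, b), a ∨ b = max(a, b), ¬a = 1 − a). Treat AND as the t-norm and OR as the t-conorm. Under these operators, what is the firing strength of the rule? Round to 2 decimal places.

firing strength: rated=0.58, nominal=0.33; OR[max(a, b)] → w = 0.58

0.58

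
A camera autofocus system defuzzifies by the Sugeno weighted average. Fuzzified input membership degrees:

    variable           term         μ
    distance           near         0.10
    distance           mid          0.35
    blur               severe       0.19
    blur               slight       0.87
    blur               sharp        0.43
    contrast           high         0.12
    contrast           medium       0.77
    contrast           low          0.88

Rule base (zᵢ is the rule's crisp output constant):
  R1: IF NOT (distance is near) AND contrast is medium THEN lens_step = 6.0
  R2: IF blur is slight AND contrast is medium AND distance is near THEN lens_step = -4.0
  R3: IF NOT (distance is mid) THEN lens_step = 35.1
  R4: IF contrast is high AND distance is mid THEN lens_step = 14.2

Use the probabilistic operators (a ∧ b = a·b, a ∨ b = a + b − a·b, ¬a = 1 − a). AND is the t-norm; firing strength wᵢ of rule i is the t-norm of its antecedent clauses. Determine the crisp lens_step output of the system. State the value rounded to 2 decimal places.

R1 (z=6.0): ¬near=1−0.10=0.90, medium=0.77; AND[a·b] → w = 0.6930
R2 (z=-4.0): slight=0.87, medium=0.77, near=0.10; AND[a·b] → w = 0.0670
R3 (z=35.1): ¬mid=1−0.35=0.65 → w = 0.6500
R4 (z=14.2): high=0.12, mid=0.35; AND[a·b] → w = 0.0420
Weighted average = (0.6930·6.0 + 0.0670·-4.0 + 0.6500·35.1 + 0.0420·14.2) / (0.6930 + 0.0670 + 0.6500 + 0.0420)
  = 27.3014 / 1.4520 = 18.80

18.80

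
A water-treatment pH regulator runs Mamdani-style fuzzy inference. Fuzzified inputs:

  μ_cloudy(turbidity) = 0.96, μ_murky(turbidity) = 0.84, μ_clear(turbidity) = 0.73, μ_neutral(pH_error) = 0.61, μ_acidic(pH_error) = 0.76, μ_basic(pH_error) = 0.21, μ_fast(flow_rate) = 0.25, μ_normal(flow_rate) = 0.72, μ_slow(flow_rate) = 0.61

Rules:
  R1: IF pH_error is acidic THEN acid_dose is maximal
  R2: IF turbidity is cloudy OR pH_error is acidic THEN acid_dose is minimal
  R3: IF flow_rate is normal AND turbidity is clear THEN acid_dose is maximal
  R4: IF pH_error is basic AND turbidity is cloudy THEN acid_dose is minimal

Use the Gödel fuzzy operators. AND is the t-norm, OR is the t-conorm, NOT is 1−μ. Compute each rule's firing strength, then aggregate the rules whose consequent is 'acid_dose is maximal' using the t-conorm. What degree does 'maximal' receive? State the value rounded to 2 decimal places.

0.76

R1: acidic=0.76 → w = 0.76
R2: cloudy=0.96, acidic=0.76; OR[max(a, b)] → w = 0.96
R3: normal=0.72, clear=0.73; AND[min(a, b)] → w = 0.72
R4: basic=0.21, cloudy=0.96; AND[min(a, b)] → w = 0.21
Rules with consequent 'maximal': {R1, R3} → strengths 0.76, 0.72
Aggregate via t-conorm [max(a, b)]: 0.76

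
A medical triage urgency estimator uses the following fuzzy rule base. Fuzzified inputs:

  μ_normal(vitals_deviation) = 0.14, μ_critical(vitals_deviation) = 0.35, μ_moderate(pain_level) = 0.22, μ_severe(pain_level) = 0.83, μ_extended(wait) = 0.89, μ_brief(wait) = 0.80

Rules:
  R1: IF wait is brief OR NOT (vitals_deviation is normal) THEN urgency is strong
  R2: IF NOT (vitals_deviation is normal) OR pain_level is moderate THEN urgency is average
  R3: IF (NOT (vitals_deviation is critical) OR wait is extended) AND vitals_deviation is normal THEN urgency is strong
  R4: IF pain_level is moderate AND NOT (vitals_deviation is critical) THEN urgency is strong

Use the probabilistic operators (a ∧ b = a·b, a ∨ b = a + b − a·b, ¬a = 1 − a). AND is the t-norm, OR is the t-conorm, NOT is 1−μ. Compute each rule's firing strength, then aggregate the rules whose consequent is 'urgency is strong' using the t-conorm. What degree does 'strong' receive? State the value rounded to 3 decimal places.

R1: brief=0.80, ¬normal=1−0.14=0.86; OR[a + b − a·b] → w = 0.9720
R2: ¬normal=1−0.14=0.86, moderate=0.22; OR[a + b − a·b] → w = 0.8908
R3: (¬critical=1−0.35=0.65 OR extended=0.89) = 0.9615; AND[a·b] with normal=0.14 → w = 0.1346
R4: moderate=0.22, ¬critical=1−0.35=0.65; AND[a·b] → w = 0.1430
Rules with consequent 'strong': {R1, R3, R4} → strengths 0.9720, 0.1346, 0.1430
Aggregate via t-conorm [a + b − a·b]: 0.9792

0.979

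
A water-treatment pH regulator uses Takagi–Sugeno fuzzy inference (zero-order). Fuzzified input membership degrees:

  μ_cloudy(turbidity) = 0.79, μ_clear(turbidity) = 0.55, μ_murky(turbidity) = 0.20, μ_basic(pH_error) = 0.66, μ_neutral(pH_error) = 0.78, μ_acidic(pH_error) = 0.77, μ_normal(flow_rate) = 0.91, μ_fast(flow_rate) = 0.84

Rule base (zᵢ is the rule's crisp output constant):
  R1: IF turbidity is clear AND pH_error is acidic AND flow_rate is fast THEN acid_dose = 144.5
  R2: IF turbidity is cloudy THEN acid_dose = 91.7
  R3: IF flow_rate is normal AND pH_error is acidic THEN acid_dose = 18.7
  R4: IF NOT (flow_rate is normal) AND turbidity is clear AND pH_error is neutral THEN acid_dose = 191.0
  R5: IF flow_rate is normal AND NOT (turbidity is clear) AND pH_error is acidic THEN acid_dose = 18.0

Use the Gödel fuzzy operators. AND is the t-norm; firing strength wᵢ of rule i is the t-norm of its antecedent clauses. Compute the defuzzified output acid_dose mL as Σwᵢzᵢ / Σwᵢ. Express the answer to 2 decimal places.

72.30

R1 (z=144.5): clear=0.55, acidic=0.77, fast=0.84; AND[min(a, b)] → w = 0.55
R2 (z=91.7): cloudy=0.79 → w = 0.79
R3 (z=18.7): normal=0.91, acidic=0.77; AND[min(a, b)] → w = 0.77
R4 (z=191.0): ¬normal=1−0.91=0.09, clear=0.55, neutral=0.78; AND[min(a, b)] → w = 0.09
R5 (z=18.0): normal=0.91, ¬clear=1−0.55=0.45, acidic=0.77; AND[min(a, b)] → w = 0.45
Weighted average = (0.55·144.5 + 0.79·91.7 + 0.77·18.7 + 0.09·191.0 + 0.45·18.0) / (0.55 + 0.79 + 0.77 + 0.09 + 0.45)
  = 191.6070 / 2.6500 = 72.30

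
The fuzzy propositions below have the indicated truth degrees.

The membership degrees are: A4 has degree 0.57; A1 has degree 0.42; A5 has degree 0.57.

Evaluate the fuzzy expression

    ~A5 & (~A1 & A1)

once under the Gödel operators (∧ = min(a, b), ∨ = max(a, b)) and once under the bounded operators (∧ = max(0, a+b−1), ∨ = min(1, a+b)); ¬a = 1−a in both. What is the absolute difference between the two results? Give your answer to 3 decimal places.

0.420

Under Gödel:
  ~A5 = 1 − 0.57 = 0.43
  ~A1 = 1 − 0.42 = 0.58
  ~A1 & A1 = min(a, b) on (0.58, 0.42) = 0.42
  ~A5 & (~A1 & A1) = min(a, b) on (0.43, 0.42) = 0.42
  → value = 0.4200
Under bounded:
  ~A5 = 1 − 0.57 = 0.43
  ~A1 = 1 − 0.42 = 0.58
  ~A1 & A1 = max(0, a+b−1) on (0.58, 0.42) = 0.00
  ~A5 & (~A1 & A1) = max(0, a+b−1) on (0.43, 0.00) = 0.00
  → value = 0.0000
|0.4200 − 0.0000| = 0.420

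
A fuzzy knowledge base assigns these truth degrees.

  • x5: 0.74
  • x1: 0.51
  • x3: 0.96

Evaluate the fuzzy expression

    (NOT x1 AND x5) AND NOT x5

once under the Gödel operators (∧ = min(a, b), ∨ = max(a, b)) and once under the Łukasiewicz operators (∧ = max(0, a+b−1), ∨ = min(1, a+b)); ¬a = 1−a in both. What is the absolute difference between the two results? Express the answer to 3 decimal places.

0.260

Under Gödel:
  NOT x1 = 1 − 0.51 = 0.49
  NOT x1 AND x5 = min(a, b) on (0.49, 0.74) = 0.49
  NOT x5 = 1 − 0.74 = 0.26
  (NOT x1 AND x5) AND NOT x5 = min(a, b) on (0.49, 0.26) = 0.26
  → value = 0.2600
Under Łukasiewicz:
  NOT x1 = 1 − 0.51 = 0.49
  NOT x1 AND x5 = max(0, a+b−1) on (0.49, 0.74) = 0.23
  NOT x5 = 1 − 0.74 = 0.26
  (NOT x1 AND x5) AND NOT x5 = max(0, a+b−1) on (0.23, 0.26) = 0.00
  → value = 0.0000
|0.2600 − 0.0000| = 0.260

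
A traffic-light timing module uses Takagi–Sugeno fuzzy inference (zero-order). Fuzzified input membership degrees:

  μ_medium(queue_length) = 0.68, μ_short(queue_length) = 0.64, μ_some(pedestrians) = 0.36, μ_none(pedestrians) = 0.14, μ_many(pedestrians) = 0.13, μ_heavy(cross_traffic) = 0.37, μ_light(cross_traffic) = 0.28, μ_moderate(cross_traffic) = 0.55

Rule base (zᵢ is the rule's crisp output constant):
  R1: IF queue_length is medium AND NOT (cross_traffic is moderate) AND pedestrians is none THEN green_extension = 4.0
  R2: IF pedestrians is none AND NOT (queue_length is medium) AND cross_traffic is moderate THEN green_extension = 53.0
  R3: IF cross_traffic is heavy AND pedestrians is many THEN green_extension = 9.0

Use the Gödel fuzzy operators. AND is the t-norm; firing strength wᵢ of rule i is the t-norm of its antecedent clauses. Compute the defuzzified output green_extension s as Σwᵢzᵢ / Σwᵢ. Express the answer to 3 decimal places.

22.317

R1 (z=4.0): medium=0.68, ¬moderate=1−0.55=0.45, none=0.14; AND[min(a, b)] → w = 0.14
R2 (z=53.0): none=0.14, ¬medium=1−0.68=0.32, moderate=0.55; AND[min(a, b)] → w = 0.14
R3 (z=9.0): heavy=0.37, many=0.13; AND[min(a, b)] → w = 0.13
Weighted average = (0.14·4.0 + 0.14·53.0 + 0.13·9.0) / (0.14 + 0.14 + 0.13)
  = 9.1500 / 0.4100 = 22.317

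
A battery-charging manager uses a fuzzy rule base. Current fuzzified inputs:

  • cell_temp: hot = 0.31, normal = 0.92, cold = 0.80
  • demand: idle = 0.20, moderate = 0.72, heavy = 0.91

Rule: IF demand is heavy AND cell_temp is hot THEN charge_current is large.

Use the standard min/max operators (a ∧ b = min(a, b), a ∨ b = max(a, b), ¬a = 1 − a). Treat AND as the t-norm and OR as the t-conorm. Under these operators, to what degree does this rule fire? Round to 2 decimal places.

firing strength: heavy=0.91, hot=0.31; AND[min(a, b)] → w = 0.31

0.31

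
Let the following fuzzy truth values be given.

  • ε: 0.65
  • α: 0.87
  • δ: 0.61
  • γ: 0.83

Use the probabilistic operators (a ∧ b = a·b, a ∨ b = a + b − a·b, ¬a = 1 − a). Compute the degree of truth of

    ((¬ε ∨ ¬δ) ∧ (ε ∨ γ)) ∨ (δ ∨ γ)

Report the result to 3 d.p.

¬ε = 1 − 0.6500 = 0.3500
¬δ = 1 − 0.6100 = 0.3900
¬ε ∨ ¬δ = a + b − a·b on (0.3500, 0.3900) = 0.6035
ε ∨ γ = a + b − a·b on (0.6500, 0.8300) = 0.9405
(¬ε ∨ ¬δ) ∧ (ε ∨ γ) = a·b on (0.6035, 0.9405) = 0.5676
δ ∨ γ = a + b − a·b on (0.6100, 0.8300) = 0.9337
((¬ε ∨ ¬δ) ∧ (ε ∨ γ)) ∨ (δ ∨ γ) = a + b − a·b on (0.5676, 0.9337) = 0.9713

0.971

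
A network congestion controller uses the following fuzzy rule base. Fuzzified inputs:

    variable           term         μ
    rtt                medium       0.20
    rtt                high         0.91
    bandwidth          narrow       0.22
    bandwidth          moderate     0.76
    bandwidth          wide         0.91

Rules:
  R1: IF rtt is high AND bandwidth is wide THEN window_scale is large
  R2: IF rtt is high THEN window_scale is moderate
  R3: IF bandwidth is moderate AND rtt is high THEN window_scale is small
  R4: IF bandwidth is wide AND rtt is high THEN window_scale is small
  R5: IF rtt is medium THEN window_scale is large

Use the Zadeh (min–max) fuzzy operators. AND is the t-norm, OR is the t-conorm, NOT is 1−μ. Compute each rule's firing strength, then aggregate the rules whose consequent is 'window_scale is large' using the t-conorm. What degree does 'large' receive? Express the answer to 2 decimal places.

R1: high=0.91, wide=0.91; AND[min(a, b)] → w = 0.91
R2: high=0.91 → w = 0.91
R3: moderate=0.76, high=0.91; AND[min(a, b)] → w = 0.76
R4: wide=0.91, high=0.91; AND[min(a, b)] → w = 0.91
R5: medium=0.20 → w = 0.20
Rules with consequent 'large': {R1, R5} → strengths 0.91, 0.20
Aggregate via t-conorm [max(a, b)]: 0.91

0.91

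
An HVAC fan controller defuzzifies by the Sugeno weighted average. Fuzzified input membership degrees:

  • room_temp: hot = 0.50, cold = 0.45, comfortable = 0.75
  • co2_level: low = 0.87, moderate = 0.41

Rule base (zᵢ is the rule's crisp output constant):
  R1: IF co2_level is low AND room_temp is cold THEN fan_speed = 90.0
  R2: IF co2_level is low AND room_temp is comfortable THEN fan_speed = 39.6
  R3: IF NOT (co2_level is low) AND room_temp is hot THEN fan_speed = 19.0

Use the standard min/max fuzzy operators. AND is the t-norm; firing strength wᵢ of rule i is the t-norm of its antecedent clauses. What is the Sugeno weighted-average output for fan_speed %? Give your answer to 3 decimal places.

R1 (z=90.0): low=0.87, cold=0.45; AND[min(a, b)] → w = 0.45
R2 (z=39.6): low=0.87, comfortable=0.75; AND[min(a, b)] → w = 0.75
R3 (z=19.0): ¬low=1−0.87=0.13, hot=0.50; AND[min(a, b)] → w = 0.13
Weighted average = (0.45·90.0 + 0.75·39.6 + 0.13·19.0) / (0.45 + 0.75 + 0.13)
  = 72.6700 / 1.3300 = 54.639

54.639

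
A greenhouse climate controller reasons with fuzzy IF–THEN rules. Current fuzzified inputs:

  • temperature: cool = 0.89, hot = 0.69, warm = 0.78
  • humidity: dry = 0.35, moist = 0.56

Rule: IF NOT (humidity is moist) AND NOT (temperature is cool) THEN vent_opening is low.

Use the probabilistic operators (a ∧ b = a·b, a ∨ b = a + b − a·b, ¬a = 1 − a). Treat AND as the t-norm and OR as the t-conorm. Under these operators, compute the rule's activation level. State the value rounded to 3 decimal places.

firing strength: ¬moist=1−0.56=0.44, ¬cool=1−0.89=0.11; AND[a·b] → w = 0.0484

0.048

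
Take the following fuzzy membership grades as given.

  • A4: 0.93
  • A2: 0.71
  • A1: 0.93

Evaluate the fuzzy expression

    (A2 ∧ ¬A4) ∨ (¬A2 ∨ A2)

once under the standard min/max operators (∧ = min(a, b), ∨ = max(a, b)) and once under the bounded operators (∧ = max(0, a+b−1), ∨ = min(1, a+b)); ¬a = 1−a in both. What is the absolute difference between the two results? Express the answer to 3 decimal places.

0.290

Under standard min/max:
  ¬A4 = 1 − 0.93 = 0.07
  A2 ∧ ¬A4 = min(a, b) on (0.71, 0.07) = 0.07
  ¬A2 = 1 − 0.71 = 0.29
  ¬A2 ∨ A2 = max(a, b) on (0.29, 0.71) = 0.71
  (A2 ∧ ¬A4) ∨ (¬A2 ∨ A2) = max(a, b) on (0.07, 0.71) = 0.71
  → value = 0.7100
Under bounded:
  ¬A4 = 1 − 0.93 = 0.07
  A2 ∧ ¬A4 = max(0, a+b−1) on (0.71, 0.07) = 0.00
  ¬A2 = 1 − 0.71 = 0.29
  ¬A2 ∨ A2 = min(1, a+b) on (0.29, 0.71) = 1.00
  (A2 ∧ ¬A4) ∨ (¬A2 ∨ A2) = min(1, a+b) on (0.00, 1.00) = 1.00
  → value = 1.0000
|0.7100 − 1.0000| = 0.290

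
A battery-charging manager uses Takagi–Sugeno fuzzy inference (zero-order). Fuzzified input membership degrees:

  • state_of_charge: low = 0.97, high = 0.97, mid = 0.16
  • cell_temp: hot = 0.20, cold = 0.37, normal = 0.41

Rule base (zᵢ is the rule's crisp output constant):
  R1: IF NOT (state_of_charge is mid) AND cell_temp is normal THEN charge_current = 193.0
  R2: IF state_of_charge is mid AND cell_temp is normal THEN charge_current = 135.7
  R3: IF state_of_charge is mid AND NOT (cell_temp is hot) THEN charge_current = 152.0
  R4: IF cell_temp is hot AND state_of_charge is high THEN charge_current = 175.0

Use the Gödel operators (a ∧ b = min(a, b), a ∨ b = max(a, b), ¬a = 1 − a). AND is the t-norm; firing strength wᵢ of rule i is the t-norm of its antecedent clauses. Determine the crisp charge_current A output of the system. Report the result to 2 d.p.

R1 (z=193.0): ¬mid=1−0.16=0.84, normal=0.41; AND[min(a, b)] → w = 0.41
R2 (z=135.7): mid=0.16, normal=0.41; AND[min(a, b)] → w = 0.16
R3 (z=152.0): mid=0.16, ¬hot=1−0.20=0.80; AND[min(a, b)] → w = 0.16
R4 (z=175.0): hot=0.20, high=0.97; AND[min(a, b)] → w = 0.20
Weighted average = (0.41·193.0 + 0.16·135.7 + 0.16·152.0 + 0.20·175.0) / (0.41 + 0.16 + 0.16 + 0.20)
  = 160.1620 / 0.9300 = 172.22

172.22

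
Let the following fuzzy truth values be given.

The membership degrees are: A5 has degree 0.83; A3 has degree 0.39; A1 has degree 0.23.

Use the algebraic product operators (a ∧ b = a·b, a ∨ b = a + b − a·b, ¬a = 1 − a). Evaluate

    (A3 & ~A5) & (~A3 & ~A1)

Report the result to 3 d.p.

0.031

~A5 = 1 − 0.8300 = 0.1700
A3 & ~A5 = a·b on (0.3900, 0.1700) = 0.0663
~A3 = 1 − 0.3900 = 0.6100
~A1 = 1 − 0.2300 = 0.7700
~A3 & ~A1 = a·b on (0.6100, 0.7700) = 0.4697
(A3 & ~A5) & (~A3 & ~A1) = a·b on (0.0663, 0.4697) = 0.0311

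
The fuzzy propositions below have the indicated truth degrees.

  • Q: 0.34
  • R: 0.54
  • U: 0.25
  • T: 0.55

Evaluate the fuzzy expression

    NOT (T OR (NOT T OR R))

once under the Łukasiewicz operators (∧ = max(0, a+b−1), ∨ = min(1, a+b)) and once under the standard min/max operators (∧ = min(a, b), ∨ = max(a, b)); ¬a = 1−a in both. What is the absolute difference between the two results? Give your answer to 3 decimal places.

Under Łukasiewicz:
  NOT T = 1 − 0.55 = 0.45
  NOT T OR R = min(1, a+b) on (0.45, 0.54) = 0.99
  T OR (NOT T OR R) = min(1, a+b) on (0.55, 0.99) = 1.00
  NOT (T OR (NOT T OR R)) = 1 − 1.00 = 0.00
  → value = 0.0000
Under standard min/max:
  NOT T = 1 − 0.55 = 0.45
  NOT T OR R = max(a, b) on (0.45, 0.54) = 0.54
  T OR (NOT T OR R) = max(a, b) on (0.55, 0.54) = 0.55
  NOT (T OR (NOT T OR R)) = 1 − 0.55 = 0.45
  → value = 0.4500
|0.0000 − 0.4500| = 0.450

0.450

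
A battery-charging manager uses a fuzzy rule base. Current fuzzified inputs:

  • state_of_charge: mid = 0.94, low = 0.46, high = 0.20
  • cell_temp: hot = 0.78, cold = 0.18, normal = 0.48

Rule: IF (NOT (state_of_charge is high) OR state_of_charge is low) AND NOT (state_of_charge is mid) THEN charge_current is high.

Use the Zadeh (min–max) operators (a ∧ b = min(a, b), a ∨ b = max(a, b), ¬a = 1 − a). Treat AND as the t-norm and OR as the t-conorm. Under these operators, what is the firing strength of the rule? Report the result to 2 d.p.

firing strength: (¬high=1−0.20=0.80 OR low=0.46) = 0.80; AND[min(a, b)] with ¬mid=1−0.94=0.06 → w = 0.06

0.06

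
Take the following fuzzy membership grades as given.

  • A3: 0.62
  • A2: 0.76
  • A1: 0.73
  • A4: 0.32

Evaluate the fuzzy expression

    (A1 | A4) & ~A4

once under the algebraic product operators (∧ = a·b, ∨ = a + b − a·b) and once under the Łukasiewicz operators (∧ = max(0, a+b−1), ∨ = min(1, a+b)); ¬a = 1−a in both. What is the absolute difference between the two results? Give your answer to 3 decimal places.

0.125

Under algebraic product:
  A1 | A4 = a + b − a·b on (0.7300, 0.3200) = 0.8164
  ~A4 = 1 − 0.3200 = 0.6800
  (A1 | A4) & ~A4 = a·b on (0.8164, 0.6800) = 0.5552
  → value = 0.5552
Under Łukasiewicz:
  A1 | A4 = min(1, a+b) on (0.73, 0.32) = 1.00
  ~A4 = 1 − 0.32 = 0.68
  (A1 | A4) & ~A4 = max(0, a+b−1) on (1.00, 0.68) = 0.68
  → value = 0.6800
|0.5552 − 0.6800| = 0.125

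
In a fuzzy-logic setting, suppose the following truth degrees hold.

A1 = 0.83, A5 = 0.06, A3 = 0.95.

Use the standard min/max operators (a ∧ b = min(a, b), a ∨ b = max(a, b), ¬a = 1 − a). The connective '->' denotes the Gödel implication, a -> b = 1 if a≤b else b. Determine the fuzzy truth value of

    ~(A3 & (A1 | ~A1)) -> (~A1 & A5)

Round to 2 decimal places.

0.06

~A1 = 1 − 0.83 = 0.17
A1 | ~A1 = max(a, b) on (0.83, 0.17) = 0.83
A3 & (A1 | ~A1) = min(a, b) on (0.95, 0.83) = 0.83
~(A3 & (A1 | ~A1)) = 1 − 0.83 = 0.17
~A1 = 1 − 0.83 = 0.17
~A1 & A5 = min(a, b) on (0.17, 0.06) = 0.06
~(A3 & (A1 | ~A1)) -> (~A1 & A5)  [Gödel: 1 if a≤b else b] with a=0.17, b=0.06 → 0.06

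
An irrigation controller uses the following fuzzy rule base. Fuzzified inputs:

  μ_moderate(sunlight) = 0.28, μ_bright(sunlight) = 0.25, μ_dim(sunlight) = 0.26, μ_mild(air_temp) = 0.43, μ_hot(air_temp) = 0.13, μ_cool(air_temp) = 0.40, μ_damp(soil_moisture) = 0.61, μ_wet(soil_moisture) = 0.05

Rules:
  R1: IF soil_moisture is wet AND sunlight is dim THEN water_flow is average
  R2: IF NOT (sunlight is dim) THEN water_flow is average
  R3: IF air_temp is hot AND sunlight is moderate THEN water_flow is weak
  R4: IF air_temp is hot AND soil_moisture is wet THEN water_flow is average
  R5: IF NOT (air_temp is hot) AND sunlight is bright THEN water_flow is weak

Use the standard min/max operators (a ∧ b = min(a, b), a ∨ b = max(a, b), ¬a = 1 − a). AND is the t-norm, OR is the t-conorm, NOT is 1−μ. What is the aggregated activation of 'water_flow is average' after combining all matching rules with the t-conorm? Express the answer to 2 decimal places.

0.74

R1: wet=0.05, dim=0.26; AND[min(a, b)] → w = 0.05
R2: ¬dim=1−0.26=0.74 → w = 0.74
R3: hot=0.13, moderate=0.28; AND[min(a, b)] → w = 0.13
R4: hot=0.13, wet=0.05; AND[min(a, b)] → w = 0.05
R5: ¬hot=1−0.13=0.87, bright=0.25; AND[min(a, b)] → w = 0.25
Rules with consequent 'average': {R1, R2, R4} → strengths 0.05, 0.74, 0.05
Aggregate via t-conorm [max(a, b)]: 0.74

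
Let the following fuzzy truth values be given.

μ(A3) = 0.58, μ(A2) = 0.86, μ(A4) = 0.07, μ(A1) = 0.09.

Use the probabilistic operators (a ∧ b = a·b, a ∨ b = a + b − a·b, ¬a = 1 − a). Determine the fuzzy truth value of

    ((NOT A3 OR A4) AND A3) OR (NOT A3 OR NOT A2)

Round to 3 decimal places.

0.634

NOT A3 = 1 − 0.5800 = 0.4200
NOT A3 OR A4 = a + b − a·b on (0.4200, 0.0700) = 0.4606
(NOT A3 OR A4) AND A3 = a·b on (0.4606, 0.5800) = 0.2671
NOT A3 = 1 − 0.5800 = 0.4200
NOT A2 = 1 − 0.8600 = 0.1400
NOT A3 OR NOT A2 = a + b − a·b on (0.4200, 0.1400) = 0.5012
((NOT A3 OR A4) AND A3) OR (NOT A3 OR NOT A2) = a + b − a·b on (0.2671, 0.5012) = 0.6345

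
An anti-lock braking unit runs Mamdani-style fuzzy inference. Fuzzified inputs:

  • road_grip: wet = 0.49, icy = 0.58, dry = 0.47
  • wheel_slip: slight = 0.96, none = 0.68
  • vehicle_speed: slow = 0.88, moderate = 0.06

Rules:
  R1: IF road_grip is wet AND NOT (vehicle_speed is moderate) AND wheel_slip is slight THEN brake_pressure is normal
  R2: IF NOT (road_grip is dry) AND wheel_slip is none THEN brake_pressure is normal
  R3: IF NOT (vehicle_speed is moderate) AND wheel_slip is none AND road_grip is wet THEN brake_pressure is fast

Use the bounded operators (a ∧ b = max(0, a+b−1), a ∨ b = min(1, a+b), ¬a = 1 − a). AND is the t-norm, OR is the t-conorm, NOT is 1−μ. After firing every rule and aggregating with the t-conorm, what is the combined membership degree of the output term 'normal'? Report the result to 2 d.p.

0.60

R1: wet=0.49, ¬moderate=1−0.06=0.94, slight=0.96; AND[max(0, a+b−1)] → w = 0.39
R2: ¬dry=1−0.47=0.53, none=0.68; AND[max(0, a+b−1)] → w = 0.21
R3: ¬moderate=1−0.06=0.94, none=0.68, wet=0.49; AND[max(0, a+b−1)] → w = 0.11
Rules with consequent 'normal': {R1, R2} → strengths 0.39, 0.21
Aggregate via t-conorm [min(1, a+b)]: 0.60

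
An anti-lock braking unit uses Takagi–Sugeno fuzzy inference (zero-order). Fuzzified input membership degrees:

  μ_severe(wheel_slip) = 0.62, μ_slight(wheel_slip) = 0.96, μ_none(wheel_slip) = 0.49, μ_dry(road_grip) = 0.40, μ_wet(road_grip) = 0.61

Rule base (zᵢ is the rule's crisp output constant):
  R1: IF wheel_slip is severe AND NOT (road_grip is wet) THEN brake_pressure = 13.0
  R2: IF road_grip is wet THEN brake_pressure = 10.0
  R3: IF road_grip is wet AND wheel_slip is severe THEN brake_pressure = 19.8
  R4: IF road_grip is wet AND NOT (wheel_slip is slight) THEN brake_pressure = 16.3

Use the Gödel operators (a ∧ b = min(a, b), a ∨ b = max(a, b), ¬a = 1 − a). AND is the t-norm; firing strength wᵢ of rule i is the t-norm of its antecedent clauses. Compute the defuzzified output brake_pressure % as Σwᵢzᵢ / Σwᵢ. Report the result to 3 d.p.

R1 (z=13.0): severe=0.62, ¬wet=1−0.61=0.39; AND[min(a, b)] → w = 0.39
R2 (z=10.0): wet=0.61 → w = 0.61
R3 (z=19.8): wet=0.61, severe=0.62; AND[min(a, b)] → w = 0.61
R4 (z=16.3): wet=0.61, ¬slight=1−0.96=0.04; AND[min(a, b)] → w = 0.04
Weighted average = (0.39·13.0 + 0.61·10.0 + 0.61·19.8 + 0.04·16.3) / (0.39 + 0.61 + 0.61 + 0.04)
  = 23.9000 / 1.6500 = 14.485

14.485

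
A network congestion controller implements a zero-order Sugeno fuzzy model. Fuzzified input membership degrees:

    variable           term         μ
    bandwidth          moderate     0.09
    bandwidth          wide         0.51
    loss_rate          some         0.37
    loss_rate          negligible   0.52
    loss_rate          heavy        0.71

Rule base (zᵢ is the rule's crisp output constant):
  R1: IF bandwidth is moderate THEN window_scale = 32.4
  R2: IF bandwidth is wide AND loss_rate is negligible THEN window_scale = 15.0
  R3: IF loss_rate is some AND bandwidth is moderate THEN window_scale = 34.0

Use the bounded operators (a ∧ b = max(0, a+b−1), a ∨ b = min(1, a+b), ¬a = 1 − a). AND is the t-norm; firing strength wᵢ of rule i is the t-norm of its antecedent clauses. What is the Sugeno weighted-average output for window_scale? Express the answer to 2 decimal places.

R1 (z=32.4): moderate=0.09 → w = 0.09
R2 (z=15.0): wide=0.51, negligible=0.52; AND[max(0, a+b−1)] → w = 0.03
R3 (z=34.0): some=0.37, moderate=0.09; AND[max(0, a+b−1)] → w = 0.00
Weighted average = (0.09·32.4 + 0.03·15.0 + 0.00·34.0) / (0.09 + 0.03 + 0.00)
  = 3.3660 / 0.1200 = 28.05

28.05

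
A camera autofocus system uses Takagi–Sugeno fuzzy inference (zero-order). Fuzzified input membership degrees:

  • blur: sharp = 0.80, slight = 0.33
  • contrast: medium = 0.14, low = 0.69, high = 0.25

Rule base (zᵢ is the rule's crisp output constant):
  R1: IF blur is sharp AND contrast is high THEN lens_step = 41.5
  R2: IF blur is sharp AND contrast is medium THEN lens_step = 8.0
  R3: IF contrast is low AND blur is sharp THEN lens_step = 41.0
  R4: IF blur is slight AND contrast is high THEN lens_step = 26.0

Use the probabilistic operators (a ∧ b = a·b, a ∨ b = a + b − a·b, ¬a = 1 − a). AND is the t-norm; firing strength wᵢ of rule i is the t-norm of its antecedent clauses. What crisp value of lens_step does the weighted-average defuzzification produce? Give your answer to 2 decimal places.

R1 (z=41.5): sharp=0.80, high=0.25; AND[a·b] → w = 0.2000
R2 (z=8.0): sharp=0.80, medium=0.14; AND[a·b] → w = 0.1120
R3 (z=41.0): low=0.69, sharp=0.80; AND[a·b] → w = 0.5520
R4 (z=26.0): slight=0.33, high=0.25; AND[a·b] → w = 0.0825
Weighted average = (0.2000·41.5 + 0.1120·8.0 + 0.5520·41.0 + 0.0825·26.0) / (0.2000 + 0.1120 + 0.5520 + 0.0825)
  = 33.9730 / 0.9465 = 35.89

35.89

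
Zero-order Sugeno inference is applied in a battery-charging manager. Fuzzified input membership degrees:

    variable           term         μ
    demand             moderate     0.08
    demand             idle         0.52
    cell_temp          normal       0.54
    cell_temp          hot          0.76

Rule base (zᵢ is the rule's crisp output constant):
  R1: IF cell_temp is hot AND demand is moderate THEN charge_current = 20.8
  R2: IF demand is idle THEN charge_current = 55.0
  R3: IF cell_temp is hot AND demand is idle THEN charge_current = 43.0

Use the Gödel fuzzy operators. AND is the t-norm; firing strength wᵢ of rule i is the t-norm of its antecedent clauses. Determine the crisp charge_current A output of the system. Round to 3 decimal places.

46.986

R1 (z=20.8): hot=0.76, moderate=0.08; AND[min(a, b)] → w = 0.08
R2 (z=55.0): idle=0.52 → w = 0.52
R3 (z=43.0): hot=0.76, idle=0.52; AND[min(a, b)] → w = 0.52
Weighted average = (0.08·20.8 + 0.52·55.0 + 0.52·43.0) / (0.08 + 0.52 + 0.52)
  = 52.6240 / 1.1200 = 46.986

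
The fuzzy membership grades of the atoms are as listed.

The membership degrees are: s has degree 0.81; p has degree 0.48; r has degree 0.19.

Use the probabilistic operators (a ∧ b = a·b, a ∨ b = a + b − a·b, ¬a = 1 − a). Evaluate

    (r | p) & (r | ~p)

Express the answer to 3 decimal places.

r | p = a + b − a·b on (0.1900, 0.4800) = 0.5788
~p = 1 − 0.4800 = 0.5200
r | ~p = a + b − a·b on (0.1900, 0.5200) = 0.6112
(r | p) & (r | ~p) = a·b on (0.5788, 0.6112) = 0.3538

0.354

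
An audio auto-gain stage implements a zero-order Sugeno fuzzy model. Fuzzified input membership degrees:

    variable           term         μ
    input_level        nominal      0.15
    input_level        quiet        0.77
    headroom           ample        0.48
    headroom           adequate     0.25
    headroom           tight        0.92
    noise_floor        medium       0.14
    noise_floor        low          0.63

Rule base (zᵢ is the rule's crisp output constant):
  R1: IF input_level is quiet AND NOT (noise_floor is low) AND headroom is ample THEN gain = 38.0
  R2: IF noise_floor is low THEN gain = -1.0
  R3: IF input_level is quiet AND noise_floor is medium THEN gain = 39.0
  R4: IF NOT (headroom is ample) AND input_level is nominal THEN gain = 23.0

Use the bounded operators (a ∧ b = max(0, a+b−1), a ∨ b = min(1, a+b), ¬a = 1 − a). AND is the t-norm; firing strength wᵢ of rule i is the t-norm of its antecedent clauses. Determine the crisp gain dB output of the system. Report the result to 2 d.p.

R1 (z=38.0): quiet=0.77, ¬low=1−0.63=0.37, ample=0.48; AND[max(0, a+b−1)] → w = 0.00
R2 (z=-1.0): low=0.63 → w = 0.63
R3 (z=39.0): quiet=0.77, medium=0.14; AND[max(0, a+b−1)] → w = 0.00
R4 (z=23.0): ¬ample=1−0.48=0.52, nominal=0.15; AND[max(0, a+b−1)] → w = 0.00
Weighted average = (0.00·38.0 + 0.63·-1.0 + 0.00·39.0 + 0.00·23.0) / (0.00 + 0.63 + 0.00 + 0.00)
  = -0.6300 / 0.6300 = -1.00

-1.00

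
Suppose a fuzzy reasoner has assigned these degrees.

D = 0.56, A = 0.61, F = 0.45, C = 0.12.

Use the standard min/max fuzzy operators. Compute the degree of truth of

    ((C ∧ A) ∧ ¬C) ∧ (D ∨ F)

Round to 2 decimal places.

C ∧ A = min(a, b) on (0.12, 0.61) = 0.12
¬C = 1 − 0.12 = 0.88
(C ∧ A) ∧ ¬C = min(a, b) on (0.12, 0.88) = 0.12
D ∨ F = max(a, b) on (0.56, 0.45) = 0.56
((C ∧ A) ∧ ¬C) ∧ (D ∨ F) = min(a, b) on (0.12, 0.56) = 0.12

0.12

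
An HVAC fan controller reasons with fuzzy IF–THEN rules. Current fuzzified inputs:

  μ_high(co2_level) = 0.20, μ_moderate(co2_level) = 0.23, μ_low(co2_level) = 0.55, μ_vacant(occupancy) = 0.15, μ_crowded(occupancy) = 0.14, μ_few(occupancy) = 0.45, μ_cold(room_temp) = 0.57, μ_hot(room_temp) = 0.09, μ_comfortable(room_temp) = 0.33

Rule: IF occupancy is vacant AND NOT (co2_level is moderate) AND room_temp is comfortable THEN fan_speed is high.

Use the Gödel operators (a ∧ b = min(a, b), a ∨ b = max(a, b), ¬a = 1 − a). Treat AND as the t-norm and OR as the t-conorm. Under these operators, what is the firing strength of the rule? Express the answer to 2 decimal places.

0.15

firing strength: vacant=0.15, ¬moderate=1−0.23=0.77, comfortable=0.33; AND[min(a, b)] → w = 0.15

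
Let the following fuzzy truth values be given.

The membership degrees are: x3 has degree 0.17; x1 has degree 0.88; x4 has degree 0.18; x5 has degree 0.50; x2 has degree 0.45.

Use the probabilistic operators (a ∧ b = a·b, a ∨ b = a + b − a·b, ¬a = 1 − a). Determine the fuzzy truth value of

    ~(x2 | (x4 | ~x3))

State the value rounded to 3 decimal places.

0.077

~x3 = 1 − 0.1700 = 0.8300
x4 | ~x3 = a + b − a·b on (0.1800, 0.8300) = 0.8606
x2 | (x4 | ~x3) = a + b − a·b on (0.4500, 0.8606) = 0.9233
~(x2 | (x4 | ~x3)) = 1 − 0.9233 = 0.0767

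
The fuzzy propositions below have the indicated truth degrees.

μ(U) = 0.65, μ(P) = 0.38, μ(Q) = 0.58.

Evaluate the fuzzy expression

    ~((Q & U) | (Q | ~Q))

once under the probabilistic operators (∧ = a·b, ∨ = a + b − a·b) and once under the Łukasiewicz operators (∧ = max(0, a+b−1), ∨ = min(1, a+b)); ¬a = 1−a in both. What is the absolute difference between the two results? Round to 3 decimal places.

Under probabilistic:
  Q & U = a·b on (0.5800, 0.6500) = 0.3770
  ~Q = 1 − 0.5800 = 0.4200
  Q | ~Q = a + b − a·b on (0.5800, 0.4200) = 0.7564
  (Q & U) | (Q | ~Q) = a + b − a·b on (0.3770, 0.7564) = 0.8482
  ~((Q & U) | (Q | ~Q)) = 1 − 0.8482 = 0.1518
  → value = 0.1518
Under Łukasiewicz:
  Q & U = max(0, a+b−1) on (0.58, 0.65) = 0.23
  ~Q = 1 − 0.58 = 0.42
  Q | ~Q = min(1, a+b) on (0.58, 0.42) = 1.00
  (Q & U) | (Q | ~Q) = min(1, a+b) on (0.23, 1.00) = 1.00
  ~((Q & U) | (Q | ~Q)) = 1 − 1.00 = 0.00
  → value = 0.0000
|0.1518 − 0.0000| = 0.152

0.152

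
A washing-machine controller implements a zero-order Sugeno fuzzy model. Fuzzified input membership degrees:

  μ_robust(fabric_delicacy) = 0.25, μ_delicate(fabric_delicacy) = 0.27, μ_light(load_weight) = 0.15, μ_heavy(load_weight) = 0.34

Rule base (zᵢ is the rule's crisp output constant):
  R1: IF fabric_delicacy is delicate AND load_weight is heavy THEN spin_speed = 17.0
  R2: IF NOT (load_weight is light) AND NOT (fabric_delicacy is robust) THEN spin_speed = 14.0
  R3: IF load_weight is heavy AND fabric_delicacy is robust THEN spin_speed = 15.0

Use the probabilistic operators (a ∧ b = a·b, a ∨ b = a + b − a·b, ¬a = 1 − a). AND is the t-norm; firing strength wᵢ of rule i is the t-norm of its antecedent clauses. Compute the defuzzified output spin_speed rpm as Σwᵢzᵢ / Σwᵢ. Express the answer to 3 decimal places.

14.443

R1 (z=17.0): delicate=0.27, heavy=0.34; AND[a·b] → w = 0.0918
R2 (z=14.0): ¬light=1−0.15=0.85, ¬robust=1−0.25=0.75; AND[a·b] → w = 0.6375
R3 (z=15.0): heavy=0.34, robust=0.25; AND[a·b] → w = 0.0850
Weighted average = (0.0918·17.0 + 0.6375·14.0 + 0.0850·15.0) / (0.0918 + 0.6375 + 0.0850)
  = 11.7606 / 0.8143 = 14.443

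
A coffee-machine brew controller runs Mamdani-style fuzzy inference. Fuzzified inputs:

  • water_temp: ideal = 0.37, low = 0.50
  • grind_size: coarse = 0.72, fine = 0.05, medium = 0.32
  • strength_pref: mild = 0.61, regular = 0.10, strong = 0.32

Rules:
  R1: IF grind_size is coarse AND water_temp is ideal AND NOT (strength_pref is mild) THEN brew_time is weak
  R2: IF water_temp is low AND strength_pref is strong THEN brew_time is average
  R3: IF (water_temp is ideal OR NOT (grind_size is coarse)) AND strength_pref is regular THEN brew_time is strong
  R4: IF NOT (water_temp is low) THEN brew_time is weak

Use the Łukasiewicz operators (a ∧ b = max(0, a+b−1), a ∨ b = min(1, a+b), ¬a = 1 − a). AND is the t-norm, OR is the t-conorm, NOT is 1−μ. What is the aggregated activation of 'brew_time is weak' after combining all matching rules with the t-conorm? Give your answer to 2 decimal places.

R1: coarse=0.72, ideal=0.37, ¬mild=1−0.61=0.39; AND[max(0, a+b−1)] → w = 0.00
R2: low=0.50, strong=0.32; AND[max(0, a+b−1)] → w = 0.00
R3: (ideal=0.37 OR ¬coarse=1−0.72=0.28) = 0.65; AND[max(0, a+b−1)] with regular=0.10 → w = 0.00
R4: ¬low=1−0.50=0.50 → w = 0.50
Rules with consequent 'weak': {R1, R4} → strengths 0.00, 0.50
Aggregate via t-conorm [min(1, a+b)]: 0.50

0.50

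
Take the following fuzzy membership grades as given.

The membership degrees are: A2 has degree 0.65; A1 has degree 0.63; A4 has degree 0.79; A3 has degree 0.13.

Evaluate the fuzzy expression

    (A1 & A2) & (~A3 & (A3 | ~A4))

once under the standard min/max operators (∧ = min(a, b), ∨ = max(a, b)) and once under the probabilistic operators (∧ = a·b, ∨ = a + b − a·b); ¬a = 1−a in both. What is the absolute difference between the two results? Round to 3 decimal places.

Under standard min/max:
  A1 & A2 = min(a, b) on (0.63, 0.65) = 0.63
  ~A3 = 1 − 0.13 = 0.87
  ~A4 = 1 − 0.79 = 0.21
  A3 | ~A4 = max(a, b) on (0.13, 0.21) = 0.21
  ~A3 & (A3 | ~A4) = min(a, b) on (0.87, 0.21) = 0.21
  (A1 & A2) & (~A3 & (A3 | ~A4)) = min(a, b) on (0.63, 0.21) = 0.21
  → value = 0.2100
Under probabilistic:
  A1 & A2 = a·b on (0.6300, 0.6500) = 0.4095
  ~A3 = 1 − 0.1300 = 0.8700
  ~A4 = 1 − 0.7900 = 0.2100
  A3 | ~A4 = a + b − a·b on (0.1300, 0.2100) = 0.3127
  ~A3 & (A3 | ~A4) = a·b on (0.8700, 0.3127) = 0.2720
  (A1 & A2) & (~A3 & (A3 | ~A4)) = a·b on (0.4095, 0.2720) = 0.1114
  → value = 0.1114
|0.2100 − 0.1114| = 0.099

0.099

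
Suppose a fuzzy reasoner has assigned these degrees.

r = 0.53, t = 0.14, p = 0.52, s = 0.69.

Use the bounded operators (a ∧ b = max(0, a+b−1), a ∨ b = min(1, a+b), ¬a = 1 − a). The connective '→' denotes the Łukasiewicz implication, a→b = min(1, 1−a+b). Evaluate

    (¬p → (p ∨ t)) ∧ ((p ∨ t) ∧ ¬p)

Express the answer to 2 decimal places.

0.14

¬p = 1 − 0.52 = 0.48
p ∨ t = min(1, a+b) on (0.52, 0.14) = 0.66
¬p → (p ∨ t)  [Łukasiewicz: min(1, 1−a+b)] with a=0.48, b=0.66 → 1.00
p ∨ t = min(1, a+b) on (0.52, 0.14) = 0.66
¬p = 1 − 0.52 = 0.48
(p ∨ t) ∧ ¬p = max(0, a+b−1) on (0.66, 0.48) = 0.14
(¬p → (p ∨ t)) ∧ ((p ∨ t) ∧ ¬p) = max(0, a+b−1) on (1.00, 0.14) = 0.14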